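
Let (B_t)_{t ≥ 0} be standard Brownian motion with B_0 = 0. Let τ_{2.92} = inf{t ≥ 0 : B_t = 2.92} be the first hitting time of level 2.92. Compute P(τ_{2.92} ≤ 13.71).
P(τ_{2.92} ≤ 13.71) = 2(1 − Φ(2.92/√13.71)) = 2(1 − Φ(0.7886)) ≈ 0.4303

By the reflection principle for standard BM, P(τ_b ≤ t) = 2 · P(B_t ≥ b). Since B_t ~ N(0, t), P(B_t ≥ 2.92) = 1 − Φ(2.92/√t) = 1 − Φ(2.92/√13.71) = 1 − Φ(0.7886) ≈ 0.21517. Doubling: P(τ_{2.92} ≤ 13.71) ≈ 2 · 0.21517 = 0.43034 ≈ 0.4303.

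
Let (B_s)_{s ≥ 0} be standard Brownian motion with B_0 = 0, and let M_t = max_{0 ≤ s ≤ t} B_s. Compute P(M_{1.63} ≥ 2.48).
P(M_{1.63} ≥ 2.48) = 2·P(B_{1.63} ≥ 2.48) = 2(1 − Φ(2.48/√1.63)) ≈ 0.0521

By the reflection principle for Brownian motion, P(M_t ≥ a) = 2 · P(B_t ≥ a) for a ≥ 0. Since B_t ~ N(0, t), P(B_t ≥ 2.48) = 1 − Φ(2.48/√t) = 1 − Φ(2.48/√1.63) = 1 − Φ(1.9425). So
  P(M_{1.63} ≥ 2.48) = 2(1 − Φ(1.9425)) ≈ 0.0521.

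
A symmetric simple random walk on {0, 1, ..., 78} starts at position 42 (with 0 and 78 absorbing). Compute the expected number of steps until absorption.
E[τ | X_0 = 42] = 1512

Let v_k = E[τ | X_0 = k]. Boundary: v_0 = v_78 = 0. Recurrence: v_k = 1 + (v_{k-1} + v_{k+1})/2 for 1 ≤ k ≤ 77. The particular solution to v_k − (v_{k-1} + v_{k+1})/2 = 1 is v_k = −k^2. Adding homogeneous solution A + B k and matching boundaries gives v_k = k (78 − k). Substituting k = 42: v_42 = 42 · 36 = 1512.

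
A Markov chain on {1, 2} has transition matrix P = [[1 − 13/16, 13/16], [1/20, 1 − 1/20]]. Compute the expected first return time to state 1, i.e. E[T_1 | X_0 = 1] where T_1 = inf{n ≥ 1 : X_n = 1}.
E[T_1 | X_0 = 1] = 1/π_1 = 69/4

For an irreducible recurrent Markov chain with stationary distribution π, E[T_i | X_0 = i] = 1/π_i (Kac's formula). Here π_1 = (1/20)/(13/16 + 1/20) = (1/20)/(69/80) = 4/69, so E[T_1 | X_0 = 1] = 1/π_1 = (13/16 + 1/20)/(1/20) = (69/80)/(1/20) = 69/4.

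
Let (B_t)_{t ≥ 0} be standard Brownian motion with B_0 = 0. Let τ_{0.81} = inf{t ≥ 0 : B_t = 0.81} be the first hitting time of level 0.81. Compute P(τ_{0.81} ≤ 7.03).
P(τ_{0.81} ≤ 7.03) = 2(1 − Φ(0.81/√7.03)) = 2(1 − Φ(0.3055)) ≈ 0.7600

By the reflection principle for standard BM, P(τ_b ≤ t) = 2 · P(B_t ≥ b). Since B_t ~ N(0, t), P(B_t ≥ 0.81) = 1 − Φ(0.81/√t) = 1 − Φ(0.81/√7.03) = 1 − Φ(0.3055) ≈ 0.37999. Doubling: P(τ_{0.81} ≤ 7.03) ≈ 2 · 0.37999 = 0.75998 ≈ 0.7600.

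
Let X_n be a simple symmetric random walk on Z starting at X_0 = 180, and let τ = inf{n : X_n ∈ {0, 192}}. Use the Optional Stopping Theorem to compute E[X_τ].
E[X_τ] = 180

X_n is a martingale and τ is a bounded-mean stopping time (indeed τ is finite a.s. with bounded expectation since the walk is in a bounded region). By the OST, E[X_τ] = E[X_0] = 180. Equivalently: E[X_τ] = 192 · P(hit 192 first) + 0 · P(hit 0 first) = 192 · (180/192) = 180.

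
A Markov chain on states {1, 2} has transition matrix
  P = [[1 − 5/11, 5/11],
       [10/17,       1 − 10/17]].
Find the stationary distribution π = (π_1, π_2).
π_1 = 22/39, π_2 = 17/39

Solve πP = π with π_1 + π_2 = 1. From πP = π: π_1 · (1 − 5/11) + π_2 · 10/17 = π_1 ⇒ π_2 · 10/17 = π_1 · 5/11 ⇒ π_2/π_1 = (5/11)/(10/17) = 17/22. Together with π_1 + π_2 = 1:
  π_1 = (10/17)/(5/11 + 10/17) = (10/17)/(195/187) = 22/39,
  π_2 = (5/11)/(5/11 + 10/17) = (5/11)/(195/187) = 17/39.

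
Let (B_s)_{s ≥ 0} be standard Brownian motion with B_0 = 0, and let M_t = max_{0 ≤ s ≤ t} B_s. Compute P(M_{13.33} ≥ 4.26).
P(M_{13.33} ≥ 4.26) = 2·P(B_{13.33} ≥ 4.26) = 2(1 − Φ(4.26/√13.33)) ≈ 0.2433

By the reflection principle for Brownian motion, P(M_t ≥ a) = 2 · P(B_t ≥ a) for a ≥ 0. Since B_t ~ N(0, t), P(B_t ≥ 4.26) = 1 − Φ(4.26/√t) = 1 − Φ(4.26/√13.33) = 1 − Φ(1.1668). So
  P(M_{13.33} ≥ 4.26) = 2(1 − Φ(1.1668)) ≈ 0.2433.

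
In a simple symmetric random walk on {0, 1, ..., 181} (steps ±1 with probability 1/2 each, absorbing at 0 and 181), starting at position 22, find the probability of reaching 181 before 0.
P(hit 181 before 0) = 22/181

Let u_k = P(hit 181 before 0 | start at k). Then u_0 = 0, u_181 = 1, and u_k = u_{k-1}/2 + u_{k+1}/2 for 1 ≤ k ≤ 180. This harmonic recurrence is solved by u_k = k/181, giving u_22 = 22/181.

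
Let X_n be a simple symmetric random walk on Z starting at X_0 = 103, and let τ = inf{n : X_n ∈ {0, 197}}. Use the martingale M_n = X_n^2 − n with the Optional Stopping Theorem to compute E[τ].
E[τ] = 9682

M_n = X_n^2 − n is a martingale (since E[X_{n+1}^2 | F_n] = X_n^2 + 1). By OST (τ has finite mean in a bounded region), E[M_τ] = E[M_0] = X_0^2 − 0 = 103^2 = 10609. Also E[M_τ] = E[X_τ^2] − E[τ]. The walk exits at 0 or 197, with P(hit 197 first) = 103/197, so E[X_τ^2] = 197^2 · 103/197 + 0 = 20291. Thus E[τ] = E[X_τ^2] − E[M_τ] = 20291 − 10609 = 9682 = 103(197 − 103) = 9682.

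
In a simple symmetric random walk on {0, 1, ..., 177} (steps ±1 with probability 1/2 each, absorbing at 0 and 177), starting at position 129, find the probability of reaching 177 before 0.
P(hit 177 before 0) = 129/177 = 43/59

Let u_k = P(hit 177 before 0 | start at k). Then u_0 = 0, u_177 = 1, and u_k = u_{k-1}/2 + u_{k+1}/2 for 1 ≤ k ≤ 176. This harmonic recurrence is solved by u_k = k/177, giving u_129 = 129/177 = 43/59.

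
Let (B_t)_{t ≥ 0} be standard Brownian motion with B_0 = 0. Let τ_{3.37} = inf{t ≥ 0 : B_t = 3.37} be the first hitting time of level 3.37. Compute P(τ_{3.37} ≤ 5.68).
P(τ_{3.37} ≤ 5.68) = 2(1 − Φ(3.37/√5.68)) = 2(1 − Φ(1.4140)) ≈ 0.1574

By the reflection principle for standard BM, P(τ_b ≤ t) = 2 · P(B_t ≥ b). Since B_t ~ N(0, t), P(B_t ≥ 3.37) = 1 − Φ(3.37/√t) = 1 − Φ(3.37/√5.68) = 1 − Φ(1.4140) ≈ 0.07868. Doubling: P(τ_{3.37} ≤ 5.68) ≈ 2 · 0.07868 = 0.15736 ≈ 0.1574.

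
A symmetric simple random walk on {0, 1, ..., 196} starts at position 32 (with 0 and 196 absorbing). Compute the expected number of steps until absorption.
E[τ | X_0 = 32] = 5248

Let v_k = E[τ | X_0 = k]. Boundary: v_0 = v_196 = 0. Recurrence: v_k = 1 + (v_{k-1} + v_{k+1})/2 for 1 ≤ k ≤ 195. The particular solution to v_k − (v_{k-1} + v_{k+1})/2 = 1 is v_k = −k^2. Adding homogeneous solution A + B k and matching boundaries gives v_k = k (196 − k). Substituting k = 32: v_32 = 32 · 164 = 5248.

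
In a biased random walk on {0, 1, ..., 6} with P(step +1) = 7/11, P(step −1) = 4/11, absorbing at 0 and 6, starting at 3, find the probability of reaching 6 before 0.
P(hit 6 before 0) = (1 − (4/7)^3) / (1 − (4/7)^6) = 343/407

Let u_k denote P(reach 6 before 0 | start at k). Boundary: u_0 = 0, u_6 = 1. Recurrence: u_k = 7/11·u_{k+1} + 4/11·u_{k-1} for 1 ≤ k ≤ 5. Try u_k = A + B·r^k with r = q/p = (4/11)/(7/11) = 4/7. Substitution satisfies the recurrence; boundary conditions give:
  u_k = (1 − r^k) / (1 − r^N) = (1 − (4/7)^3) / (1 − (4/7)^6) = 343/407.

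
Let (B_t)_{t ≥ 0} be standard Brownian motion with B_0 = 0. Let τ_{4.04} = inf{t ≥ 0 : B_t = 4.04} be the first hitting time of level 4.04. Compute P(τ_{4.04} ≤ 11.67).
P(τ_{4.04} ≤ 11.67) = 2(1 − Φ(4.04/√11.67)) = 2(1 − Φ(1.1826)) ≈ 0.2370

By the reflection principle for standard BM, P(τ_b ≤ t) = 2 · P(B_t ≥ b). Since B_t ~ N(0, t), P(B_t ≥ 4.04) = 1 − Φ(4.04/√t) = 1 − Φ(4.04/√11.67) = 1 − Φ(1.1826) ≈ 0.11848. Doubling: P(τ_{4.04} ≤ 11.67) ≈ 2 · 0.11848 = 0.23696 ≈ 0.2370.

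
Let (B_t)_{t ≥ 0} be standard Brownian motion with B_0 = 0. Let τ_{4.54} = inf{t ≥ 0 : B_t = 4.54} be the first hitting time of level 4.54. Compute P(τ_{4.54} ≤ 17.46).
P(τ_{4.54} ≤ 17.46) = 2(1 − Φ(4.54/√17.46)) = 2(1 − Φ(1.0865)) ≈ 0.2773

By the reflection principle for standard BM, P(τ_b ≤ t) = 2 · P(B_t ≥ b). Since B_t ~ N(0, t), P(B_t ≥ 4.54) = 1 − Φ(4.54/√t) = 1 − Φ(4.54/√17.46) = 1 − Φ(1.0865) ≈ 0.13863. Doubling: P(τ_{4.54} ≤ 17.46) ≈ 2 · 0.13863 = 0.27726 ≈ 0.2773.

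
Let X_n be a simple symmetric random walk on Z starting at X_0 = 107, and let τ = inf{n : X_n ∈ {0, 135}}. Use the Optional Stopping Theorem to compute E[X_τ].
E[X_τ] = 107

X_n is a martingale and τ is a bounded-mean stopping time (indeed τ is finite a.s. with bounded expectation since the walk is in a bounded region). By the OST, E[X_τ] = E[X_0] = 107. Equivalently: E[X_τ] = 135 · P(hit 135 first) + 0 · P(hit 0 first) = 135 · (107/135) = 107.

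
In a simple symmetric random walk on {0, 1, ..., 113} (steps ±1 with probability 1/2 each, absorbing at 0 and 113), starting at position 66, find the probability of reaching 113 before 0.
P(hit 113 before 0) = 66/113

Let u_k = P(hit 113 before 0 | start at k). Then u_0 = 0, u_113 = 1, and u_k = u_{k-1}/2 + u_{k+1}/2 for 1 ≤ k ≤ 112. This harmonic recurrence is solved by u_k = k/113, giving u_66 = 66/113.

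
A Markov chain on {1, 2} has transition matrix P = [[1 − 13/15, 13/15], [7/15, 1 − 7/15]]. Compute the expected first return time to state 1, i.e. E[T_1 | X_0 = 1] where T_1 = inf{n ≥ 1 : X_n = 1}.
E[T_1 | X_0 = 1] = 1/π_1 = 20/7

For an irreducible recurrent Markov chain with stationary distribution π, E[T_i | X_0 = i] = 1/π_i (Kac's formula). Here π_1 = (7/15)/(13/15 + 7/15) = (7/15)/(4/3) = 7/20, so E[T_1 | X_0 = 1] = 1/π_1 = (13/15 + 7/15)/(7/15) = (4/3)/(7/15) = 20/7.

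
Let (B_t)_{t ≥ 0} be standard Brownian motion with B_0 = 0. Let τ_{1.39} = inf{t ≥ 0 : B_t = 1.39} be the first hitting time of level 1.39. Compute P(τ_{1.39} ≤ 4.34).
P(τ_{1.39} ≤ 4.34) = 2(1 − Φ(1.39/√4.34)) = 2(1 − Φ(0.6672)) ≈ 0.5046

By the reflection principle for standard BM, P(τ_b ≤ t) = 2 · P(B_t ≥ b). Since B_t ~ N(0, t), P(B_t ≥ 1.39) = 1 − Φ(1.39/√t) = 1 − Φ(1.39/√4.34) = 1 − Φ(0.6672) ≈ 0.25232. Doubling: P(τ_{1.39} ≤ 4.34) ≈ 2 · 0.25232 = 0.50464 ≈ 0.5046.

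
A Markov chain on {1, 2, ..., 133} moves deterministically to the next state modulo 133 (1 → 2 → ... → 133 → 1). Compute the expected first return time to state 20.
E[T_20 | X_0 = 20] = 133

The chain cycles deterministically, so starting at state 20 it returns in exactly 133 steps. Equivalently, the stationary distribution is uniform π_j = 1/133 for every state j, so by Kac's formula E[T_20] = 1/π_20 = 133.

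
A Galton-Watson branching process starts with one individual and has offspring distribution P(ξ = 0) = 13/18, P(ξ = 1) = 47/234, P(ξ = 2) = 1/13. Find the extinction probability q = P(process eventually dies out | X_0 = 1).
q = 1

Mean offspring μ = 0·13/18 + 1·47/234 + 2·1/13 = 83/234 ≤ 1. For μ ≤ 1 with offspring not concentrated at 1, the Galton-Watson process goes extinct almost surely, so q = 1.
(Algebraic check: The pgf is f(s) = 13/18 + 47/234·s + 1/13·s². The extinction probability q is the smallest fixed point of f in [0, 1]. Setting s = f(s):
  1/13·s² + (47/234 − 1)·s + 13/18 = 0
  1/13·s² − (13/18 + 1/13)·s + 13/18 = 0
which factors as (s − 1)·(1/13·s − 13/18) = 0, giving roots s = 1 and s = (13/18)/(1/13) = 169/18. Since 169/18 ≥ 1, the smallest root in [0, 1] is s = 1.)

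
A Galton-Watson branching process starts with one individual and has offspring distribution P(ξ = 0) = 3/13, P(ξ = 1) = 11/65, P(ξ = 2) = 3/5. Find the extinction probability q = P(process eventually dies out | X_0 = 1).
q = 5/13

The pgf is f(s) = 3/13 + 11/65·s + 3/5·s². The extinction probability q is the smallest fixed point of f in [0, 1]. Setting s = f(s):
  3/5·s² + (11/65 − 1)·s + 3/13 = 0
  3/5·s² − (3/13 + 3/5)·s + 3/13 = 0
which factors as (s − 1)·(3/5·s − 3/13) = 0, giving roots s = 1 and s = (3/13)/(3/5) = 5/13.
Mean offspring μ = 11/65 + 2·3/5 = 89/65 > 1 (supercritical), so q < 1. The extinction probability is the smaller root: q = (3/13)/(3/5) = 5/13.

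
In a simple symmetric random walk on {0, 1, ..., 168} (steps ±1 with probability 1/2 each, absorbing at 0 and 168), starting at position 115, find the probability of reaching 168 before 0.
P(hit 168 before 0) = 115/168

Let u_k = P(hit 168 before 0 | start at k). Then u_0 = 0, u_168 = 1, and u_k = u_{k-1}/2 + u_{k+1}/2 for 1 ≤ k ≤ 167. This harmonic recurrence is solved by u_k = k/168, giving u_115 = 115/168.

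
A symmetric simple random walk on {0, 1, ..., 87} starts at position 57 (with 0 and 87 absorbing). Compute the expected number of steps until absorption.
E[τ | X_0 = 57] = 1710

Let v_k = E[τ | X_0 = k]. Boundary: v_0 = v_87 = 0. Recurrence: v_k = 1 + (v_{k-1} + v_{k+1})/2 for 1 ≤ k ≤ 86. The particular solution to v_k − (v_{k-1} + v_{k+1})/2 = 1 is v_k = −k^2. Adding homogeneous solution A + B k and matching boundaries gives v_k = k (87 − k). Substituting k = 57: v_57 = 57 · 30 = 1710.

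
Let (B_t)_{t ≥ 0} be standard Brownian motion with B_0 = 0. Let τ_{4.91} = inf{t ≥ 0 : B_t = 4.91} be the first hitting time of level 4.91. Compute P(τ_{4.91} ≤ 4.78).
P(τ_{4.91} ≤ 4.78) = 2(1 − Φ(4.91/√4.78)) = 2(1 − Φ(2.2458)) ≈ 0.0247

By the reflection principle for standard BM, P(τ_b ≤ t) = 2 · P(B_t ≥ b). Since B_t ~ N(0, t), P(B_t ≥ 4.91) = 1 − Φ(4.91/√t) = 1 − Φ(4.91/√4.78) = 1 − Φ(2.2458) ≈ 0.01236. Doubling: P(τ_{4.91} ≤ 4.78) ≈ 2 · 0.01236 = 0.02472 ≈ 0.0247.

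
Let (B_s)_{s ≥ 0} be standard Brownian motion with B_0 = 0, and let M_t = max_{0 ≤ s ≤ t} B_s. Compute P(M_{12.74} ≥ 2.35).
P(M_{12.74} ≥ 2.35) = 2·P(B_{12.74} ≥ 2.35) = 2(1 − Φ(2.35/√12.74)) ≈ 0.5103

By the reflection principle for Brownian motion, P(M_t ≥ a) = 2 · P(B_t ≥ a) for a ≥ 0. Since B_t ~ N(0, t), P(B_t ≥ 2.35) = 1 − Φ(2.35/√t) = 1 − Φ(2.35/√12.74) = 1 − Φ(0.6584). So
  P(M_{12.74} ≥ 2.35) = 2(1 − Φ(0.6584)) ≈ 0.5103.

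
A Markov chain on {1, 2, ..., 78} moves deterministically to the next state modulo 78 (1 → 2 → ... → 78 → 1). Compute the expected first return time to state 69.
E[T_69 | X_0 = 69] = 78

The chain cycles deterministically, so starting at state 69 it returns in exactly 78 steps. Equivalently, the stationary distribution is uniform π_j = 1/78 for every state j, so by Kac's formula E[T_69] = 1/π_69 = 78.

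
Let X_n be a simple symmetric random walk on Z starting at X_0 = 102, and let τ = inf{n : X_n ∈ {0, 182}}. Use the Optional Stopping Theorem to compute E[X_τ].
E[X_τ] = 102

X_n is a martingale and τ is a bounded-mean stopping time (indeed τ is finite a.s. with bounded expectation since the walk is in a bounded region). By the OST, E[X_τ] = E[X_0] = 102. Equivalently: E[X_τ] = 182 · P(hit 182 first) + 0 · P(hit 0 first) = 182 · (102/182) = 102.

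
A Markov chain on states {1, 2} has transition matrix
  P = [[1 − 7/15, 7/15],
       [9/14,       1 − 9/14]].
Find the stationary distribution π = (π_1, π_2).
π_1 = 135/233, π_2 = 98/233

Solve πP = π with π_1 + π_2 = 1. From πP = π: π_1 · (1 − 7/15) + π_2 · 9/14 = π_1 ⇒ π_2 · 9/14 = π_1 · 7/15 ⇒ π_2/π_1 = (7/15)/(9/14) = 98/135. Together with π_1 + π_2 = 1:
  π_1 = (9/14)/(7/15 + 9/14) = (9/14)/(233/210) = 135/233,
  π_2 = (7/15)/(7/15 + 9/14) = (7/15)/(233/210) = 98/233.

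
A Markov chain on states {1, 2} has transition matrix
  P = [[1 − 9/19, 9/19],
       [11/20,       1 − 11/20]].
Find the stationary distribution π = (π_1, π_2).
π_1 = 209/389, π_2 = 180/389

Solve πP = π with π_1 + π_2 = 1. From πP = π: π_1 · (1 − 9/19) + π_2 · 11/20 = π_1 ⇒ π_2 · 11/20 = π_1 · 9/19 ⇒ π_2/π_1 = (9/19)/(11/20) = 180/209. Together with π_1 + π_2 = 1:
  π_1 = (11/20)/(9/19 + 11/20) = (11/20)/(389/380) = 209/389,
  π_2 = (9/19)/(9/19 + 11/20) = (9/19)/(389/380) = 180/389.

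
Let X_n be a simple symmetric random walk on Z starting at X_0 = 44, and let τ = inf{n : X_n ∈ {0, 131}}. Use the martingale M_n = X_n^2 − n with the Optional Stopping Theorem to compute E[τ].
E[τ] = 3828

M_n = X_n^2 − n is a martingale (since E[X_{n+1}^2 | F_n] = X_n^2 + 1). By OST (τ has finite mean in a bounded region), E[M_τ] = E[M_0] = X_0^2 − 0 = 44^2 = 1936. Also E[M_τ] = E[X_τ^2] − E[τ]. The walk exits at 0 or 131, with P(hit 131 first) = 44/131, so E[X_τ^2] = 131^2 · 44/131 + 0 = 5764. Thus E[τ] = E[X_τ^2] − E[M_τ] = 5764 − 1936 = 3828 = 44(131 − 44) = 3828.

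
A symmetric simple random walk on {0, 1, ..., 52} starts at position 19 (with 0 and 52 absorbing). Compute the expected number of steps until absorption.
E[τ | X_0 = 19] = 627

Let v_k = E[τ | X_0 = k]. Boundary: v_0 = v_52 = 0. Recurrence: v_k = 1 + (v_{k-1} + v_{k+1})/2 for 1 ≤ k ≤ 51. The particular solution to v_k − (v_{k-1} + v_{k+1})/2 = 1 is v_k = −k^2. Adding homogeneous solution A + B k and matching boundaries gives v_k = k (52 − k). Substituting k = 19: v_19 = 19 · 33 = 627.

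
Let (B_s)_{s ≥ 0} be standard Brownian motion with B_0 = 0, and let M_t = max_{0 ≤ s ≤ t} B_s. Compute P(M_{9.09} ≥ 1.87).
P(M_{9.09} ≥ 1.87) = 2·P(B_{9.09} ≥ 1.87) = 2(1 − Φ(1.87/√9.09)) ≈ 0.5351

By the reflection principle for Brownian motion, P(M_t ≥ a) = 2 · P(B_t ≥ a) for a ≥ 0. Since B_t ~ N(0, t), P(B_t ≥ 1.87) = 1 − Φ(1.87/√t) = 1 − Φ(1.87/√9.09) = 1 − Φ(0.6202). So
  P(M_{9.09} ≥ 1.87) = 2(1 − Φ(0.6202)) ≈ 0.5351.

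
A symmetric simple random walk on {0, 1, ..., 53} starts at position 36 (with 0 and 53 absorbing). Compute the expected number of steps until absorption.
E[τ | X_0 = 36] = 612

Let v_k = E[τ | X_0 = k]. Boundary: v_0 = v_53 = 0. Recurrence: v_k = 1 + (v_{k-1} + v_{k+1})/2 for 1 ≤ k ≤ 52. The particular solution to v_k − (v_{k-1} + v_{k+1})/2 = 1 is v_k = −k^2. Adding homogeneous solution A + B k and matching boundaries gives v_k = k (53 − k). Substituting k = 36: v_36 = 36 · 17 = 612.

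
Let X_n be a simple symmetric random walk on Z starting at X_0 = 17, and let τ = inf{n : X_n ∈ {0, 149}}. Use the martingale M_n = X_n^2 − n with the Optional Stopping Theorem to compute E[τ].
E[τ] = 2244

M_n = X_n^2 − n is a martingale (since E[X_{n+1}^2 | F_n] = X_n^2 + 1). By OST (τ has finite mean in a bounded region), E[M_τ] = E[M_0] = X_0^2 − 0 = 17^2 = 289. Also E[M_τ] = E[X_τ^2] − E[τ]. The walk exits at 0 or 149, with P(hit 149 first) = 17/149, so E[X_τ^2] = 149^2 · 17/149 + 0 = 2533. Thus E[τ] = E[X_τ^2] − E[M_τ] = 2533 − 289 = 2244 = 17(149 − 17) = 2244.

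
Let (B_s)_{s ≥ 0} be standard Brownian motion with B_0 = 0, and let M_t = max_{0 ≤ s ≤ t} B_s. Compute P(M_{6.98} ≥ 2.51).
P(M_{6.98} ≥ 2.51) = 2·P(B_{6.98} ≥ 2.51) = 2(1 − Φ(2.51/√6.98)) ≈ 0.3421

By the reflection principle for Brownian motion, P(M_t ≥ a) = 2 · P(B_t ≥ a) for a ≥ 0. Since B_t ~ N(0, t), P(B_t ≥ 2.51) = 1 − Φ(2.51/√t) = 1 − Φ(2.51/√6.98) = 1 − Φ(0.9500). So
  P(M_{6.98} ≥ 2.51) = 2(1 − Φ(0.9500)) ≈ 0.3421.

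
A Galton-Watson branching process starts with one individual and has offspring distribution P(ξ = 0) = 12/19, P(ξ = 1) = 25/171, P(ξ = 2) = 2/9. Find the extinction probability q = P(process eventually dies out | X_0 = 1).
q = 1

Mean offspring μ = 0·12/19 + 1·25/171 + 2·2/9 = 101/171 ≤ 1. For μ ≤ 1 with offspring not concentrated at 1, the Galton-Watson process goes extinct almost surely, so q = 1.
(Algebraic check: The pgf is f(s) = 12/19 + 25/171·s + 2/9·s². The extinction probability q is the smallest fixed point of f in [0, 1]. Setting s = f(s):
  2/9·s² + (25/171 − 1)·s + 12/19 = 0
  2/9·s² − (12/19 + 2/9)·s + 12/19 = 0
which factors as (s − 1)·(2/9·s − 12/19) = 0, giving roots s = 1 and s = (12/19)/(2/9) = 54/19. Since 54/19 ≥ 1, the smallest root in [0, 1] is s = 1.)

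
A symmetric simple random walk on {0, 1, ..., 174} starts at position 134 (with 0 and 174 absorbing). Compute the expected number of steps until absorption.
E[τ | X_0 = 134] = 5360

Let v_k = E[τ | X_0 = k]. Boundary: v_0 = v_174 = 0. Recurrence: v_k = 1 + (v_{k-1} + v_{k+1})/2 for 1 ≤ k ≤ 173. The particular solution to v_k − (v_{k-1} + v_{k+1})/2 = 1 is v_k = −k^2. Adding homogeneous solution A + B k and matching boundaries gives v_k = k (174 − k). Substituting k = 134: v_134 = 134 · 40 = 5360.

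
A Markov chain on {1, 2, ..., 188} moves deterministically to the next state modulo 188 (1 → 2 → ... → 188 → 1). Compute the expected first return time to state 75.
E[T_75 | X_0 = 75] = 188

The chain cycles deterministically, so starting at state 75 it returns in exactly 188 steps. Equivalently, the stationary distribution is uniform π_j = 1/188 for every state j, so by Kac's formula E[T_75] = 1/π_75 = 188.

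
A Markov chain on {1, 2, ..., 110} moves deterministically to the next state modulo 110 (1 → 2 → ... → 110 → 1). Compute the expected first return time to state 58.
E[T_58 | X_0 = 58] = 110

The chain cycles deterministically, so starting at state 58 it returns in exactly 110 steps. Equivalently, the stationary distribution is uniform π_j = 1/110 for every state j, so by Kac's formula E[T_58] = 1/π_58 = 110.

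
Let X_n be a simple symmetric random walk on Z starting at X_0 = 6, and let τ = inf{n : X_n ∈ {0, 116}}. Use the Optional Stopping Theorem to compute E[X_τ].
E[X_τ] = 6

X_n is a martingale and τ is a bounded-mean stopping time (indeed τ is finite a.s. with bounded expectation since the walk is in a bounded region). By the OST, E[X_τ] = E[X_0] = 6. Equivalently: E[X_τ] = 116 · P(hit 116 first) + 0 · P(hit 0 first) = 116 · (6/116) = 6.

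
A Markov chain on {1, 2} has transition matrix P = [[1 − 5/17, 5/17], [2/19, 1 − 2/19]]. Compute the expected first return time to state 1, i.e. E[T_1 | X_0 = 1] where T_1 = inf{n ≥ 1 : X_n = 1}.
E[T_1 | X_0 = 1] = 1/π_1 = 129/34

For an irreducible recurrent Markov chain with stationary distribution π, E[T_i | X_0 = i] = 1/π_i (Kac's formula). Here π_1 = (2/19)/(5/17 + 2/19) = (2/19)/(129/323) = 34/129, so E[T_1 | X_0 = 1] = 1/π_1 = (5/17 + 2/19)/(2/19) = (129/323)/(2/19) = 129/34.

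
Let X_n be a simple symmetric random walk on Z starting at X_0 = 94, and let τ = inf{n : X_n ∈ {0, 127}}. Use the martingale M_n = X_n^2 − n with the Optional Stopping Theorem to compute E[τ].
E[τ] = 3102

M_n = X_n^2 − n is a martingale (since E[X_{n+1}^2 | F_n] = X_n^2 + 1). By OST (τ has finite mean in a bounded region), E[M_τ] = E[M_0] = X_0^2 − 0 = 94^2 = 8836. Also E[M_τ] = E[X_τ^2] − E[τ]. The walk exits at 0 or 127, with P(hit 127 first) = 94/127, so E[X_τ^2] = 127^2 · 94/127 + 0 = 11938. Thus E[τ] = E[X_τ^2] − E[M_τ] = 11938 − 8836 = 3102 = 94(127 − 94) = 3102.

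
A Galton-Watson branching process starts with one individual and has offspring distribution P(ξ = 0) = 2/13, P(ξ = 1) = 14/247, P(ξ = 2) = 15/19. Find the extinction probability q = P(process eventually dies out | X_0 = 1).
q = 38/195

The pgf is f(s) = 2/13 + 14/247·s + 15/19·s². The extinction probability q is the smallest fixed point of f in [0, 1]. Setting s = f(s):
  15/19·s² + (14/247 − 1)·s + 2/13 = 0
  15/19·s² − (2/13 + 15/19)·s + 2/13 = 0
which factors as (s − 1)·(15/19·s − 2/13) = 0, giving roots s = 1 and s = (2/13)/(15/19) = 38/195.
Mean offspring μ = 14/247 + 2·15/19 = 404/247 > 1 (supercritical), so q < 1. The extinction probability is the smaller root: q = (2/13)/(15/19) = 38/195.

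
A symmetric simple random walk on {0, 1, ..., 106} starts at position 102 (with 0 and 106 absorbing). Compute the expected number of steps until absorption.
E[τ | X_0 = 102] = 408

Let v_k = E[τ | X_0 = k]. Boundary: v_0 = v_106 = 0. Recurrence: v_k = 1 + (v_{k-1} + v_{k+1})/2 for 1 ≤ k ≤ 105. The particular solution to v_k − (v_{k-1} + v_{k+1})/2 = 1 is v_k = −k^2. Adding homogeneous solution A + B k and matching boundaries gives v_k = k (106 − k). Substituting k = 102: v_102 = 102 · 4 = 408.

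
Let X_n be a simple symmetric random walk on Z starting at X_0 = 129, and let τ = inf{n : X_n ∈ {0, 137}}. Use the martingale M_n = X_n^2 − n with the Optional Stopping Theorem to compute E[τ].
E[τ] = 1032

M_n = X_n^2 − n is a martingale (since E[X_{n+1}^2 | F_n] = X_n^2 + 1). By OST (τ has finite mean in a bounded region), E[M_τ] = E[M_0] = X_0^2 − 0 = 129^2 = 16641. Also E[M_τ] = E[X_τ^2] − E[τ]. The walk exits at 0 or 137, with P(hit 137 first) = 129/137, so E[X_τ^2] = 137^2 · 129/137 + 0 = 17673. Thus E[τ] = E[X_τ^2] − E[M_τ] = 17673 − 16641 = 1032 = 129(137 − 129) = 1032.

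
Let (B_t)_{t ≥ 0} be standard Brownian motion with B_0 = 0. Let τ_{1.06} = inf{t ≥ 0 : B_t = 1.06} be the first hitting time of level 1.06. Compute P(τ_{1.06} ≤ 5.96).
P(τ_{1.06} ≤ 5.96) = 2(1 − Φ(1.06/√5.96)) = 2(1 − Φ(0.4342)) ≈ 0.6641

By the reflection principle for standard BM, P(τ_b ≤ t) = 2 · P(B_t ≥ b). Since B_t ~ N(0, t), P(B_t ≥ 1.06) = 1 − Φ(1.06/√t) = 1 − Φ(1.06/√5.96) = 1 − Φ(0.4342) ≈ 0.33207. Doubling: P(τ_{1.06} ≤ 5.96) ≈ 2 · 0.33207 = 0.66414 ≈ 0.6641.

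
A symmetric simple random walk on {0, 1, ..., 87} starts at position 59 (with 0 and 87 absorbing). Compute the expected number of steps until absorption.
E[τ | X_0 = 59] = 1652

Let v_k = E[τ | X_0 = k]. Boundary: v_0 = v_87 = 0. Recurrence: v_k = 1 + (v_{k-1} + v_{k+1})/2 for 1 ≤ k ≤ 86. The particular solution to v_k − (v_{k-1} + v_{k+1})/2 = 1 is v_k = −k^2. Adding homogeneous solution A + B k and matching boundaries gives v_k = k (87 − k). Substituting k = 59: v_59 = 59 · 28 = 1652.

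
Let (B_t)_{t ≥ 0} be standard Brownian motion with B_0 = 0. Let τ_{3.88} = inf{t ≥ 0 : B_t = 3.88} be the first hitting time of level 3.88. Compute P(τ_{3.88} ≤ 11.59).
P(τ_{3.88} ≤ 11.59) = 2(1 − Φ(3.88/√11.59)) = 2(1 − Φ(1.1397)) ≈ 0.2544

By the reflection principle for standard BM, P(τ_b ≤ t) = 2 · P(B_t ≥ b). Since B_t ~ N(0, t), P(B_t ≥ 3.88) = 1 − Φ(3.88/√t) = 1 − Φ(3.88/√11.59) = 1 − Φ(1.1397) ≈ 0.12721. Doubling: P(τ_{3.88} ≤ 11.59) ≈ 2 · 0.12721 = 0.25442 ≈ 0.2544.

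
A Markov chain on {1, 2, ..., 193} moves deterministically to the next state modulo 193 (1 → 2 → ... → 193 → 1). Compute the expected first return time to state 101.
E[T_101 | X_0 = 101] = 193

The chain cycles deterministically, so starting at state 101 it returns in exactly 193 steps. Equivalently, the stationary distribution is uniform π_j = 1/193 for every state j, so by Kac's formula E[T_101] = 1/π_101 = 193.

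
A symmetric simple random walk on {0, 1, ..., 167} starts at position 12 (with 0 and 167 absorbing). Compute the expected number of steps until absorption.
E[τ | X_0 = 12] = 1860

Let v_k = E[τ | X_0 = k]. Boundary: v_0 = v_167 = 0. Recurrence: v_k = 1 + (v_{k-1} + v_{k+1})/2 for 1 ≤ k ≤ 166. The particular solution to v_k − (v_{k-1} + v_{k+1})/2 = 1 is v_k = −k^2. Adding homogeneous solution A + B k and matching boundaries gives v_k = k (167 − k). Substituting k = 12: v_12 = 12 · 155 = 1860.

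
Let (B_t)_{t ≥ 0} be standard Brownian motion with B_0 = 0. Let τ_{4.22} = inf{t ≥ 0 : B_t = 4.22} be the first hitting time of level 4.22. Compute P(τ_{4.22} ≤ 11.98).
P(τ_{4.22} ≤ 11.98) = 2(1 − Φ(4.22/√11.98)) = 2(1 − Φ(1.2192)) ≈ 0.2228

By the reflection principle for standard BM, P(τ_b ≤ t) = 2 · P(B_t ≥ b). Since B_t ~ N(0, t), P(B_t ≥ 4.22) = 1 − Φ(4.22/√t) = 1 − Φ(4.22/√11.98) = 1 − Φ(1.2192) ≈ 0.11138. Doubling: P(τ_{4.22} ≤ 11.98) ≈ 2 · 0.11138 = 0.22276 ≈ 0.2228.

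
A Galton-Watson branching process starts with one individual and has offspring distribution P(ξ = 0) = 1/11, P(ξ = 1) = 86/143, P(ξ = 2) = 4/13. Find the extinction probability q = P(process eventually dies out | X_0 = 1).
q = 13/44

The pgf is f(s) = 1/11 + 86/143·s + 4/13·s². The extinction probability q is the smallest fixed point of f in [0, 1]. Setting s = f(s):
  4/13·s² + (86/143 − 1)·s + 1/11 = 0
  4/13·s² − (1/11 + 4/13)·s + 1/11 = 0
which factors as (s − 1)·(4/13·s − 1/11) = 0, giving roots s = 1 and s = (1/11)/(4/13) = 13/44.
Mean offspring μ = 86/143 + 2·4/13 = 174/143 > 1 (supercritical), so q < 1. The extinction probability is the smaller root: q = (1/11)/(4/13) = 13/44.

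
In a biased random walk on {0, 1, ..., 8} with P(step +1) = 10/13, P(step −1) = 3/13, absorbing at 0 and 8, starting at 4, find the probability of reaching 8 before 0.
P(hit 8 before 0) = (1 − (3/10)^4) / (1 − (3/10)^8) = 10000/10081

Let u_k denote P(reach 8 before 0 | start at k). Boundary: u_0 = 0, u_8 = 1. Recurrence: u_k = 10/13·u_{k+1} + 3/13·u_{k-1} for 1 ≤ k ≤ 7. Try u_k = A + B·r^k with r = q/p = (3/13)/(10/13) = 3/10. Substitution satisfies the recurrence; boundary conditions give:
  u_k = (1 − r^k) / (1 − r^N) = (1 − (3/10)^4) / (1 − (3/10)^8) = 10000/10081.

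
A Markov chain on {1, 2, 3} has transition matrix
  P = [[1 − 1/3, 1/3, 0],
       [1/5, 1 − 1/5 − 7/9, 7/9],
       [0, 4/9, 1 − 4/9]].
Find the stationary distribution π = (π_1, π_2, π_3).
π = (12/67, 20/67, 35/67)

This is a birth-death chain on three states, which satisfies detailed balance: π_1 · P_{12} = π_2 · P_{21} and π_2 · P_{23} = π_3 · P_{32}.
From π_1 · 1/3 = π_2 · 1/5: π_2/π_1 = (1/3)/(1/5) = 5/3.
From π_2 · 7/9 = π_3 · 4/9: π_3/π_2 = (7/9)/(4/9) = 7/4.
Take π_1 proportional to 1; then unnormalized π = (1, 5/3, 35/12). Normalize by dividing by the sum 67/12:
  π = (12/67, 20/67, 35/67).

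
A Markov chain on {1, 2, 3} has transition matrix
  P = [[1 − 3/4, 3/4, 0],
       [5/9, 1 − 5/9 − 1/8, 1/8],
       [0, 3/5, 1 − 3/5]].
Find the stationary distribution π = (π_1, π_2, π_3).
π = (160/421, 216/421, 45/421)

This is a birth-death chain on three states, which satisfies detailed balance: π_1 · P_{12} = π_2 · P_{21} and π_2 · P_{23} = π_3 · P_{32}.
From π_1 · 3/4 = π_2 · 5/9: π_2/π_1 = (3/4)/(5/9) = 27/20.
From π_2 · 1/8 = π_3 · 3/5: π_3/π_2 = (1/8)/(3/5) = 5/24.
Take π_1 proportional to 1; then unnormalized π = (1, 27/20, 9/32). Normalize by dividing by the sum 421/160:
  π = (160/421, 216/421, 45/421).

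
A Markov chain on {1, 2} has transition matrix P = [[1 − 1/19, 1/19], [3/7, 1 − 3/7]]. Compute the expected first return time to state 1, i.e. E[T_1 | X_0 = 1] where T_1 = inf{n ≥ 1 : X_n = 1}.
E[T_1 | X_0 = 1] = 1/π_1 = 64/57

For an irreducible recurrent Markov chain with stationary distribution π, E[T_i | X_0 = i] = 1/π_i (Kac's formula). Here π_1 = (3/7)/(1/19 + 3/7) = (3/7)/(64/133) = 57/64, so E[T_1 | X_0 = 1] = 1/π_1 = (1/19 + 3/7)/(3/7) = (64/133)/(3/7) = 64/57.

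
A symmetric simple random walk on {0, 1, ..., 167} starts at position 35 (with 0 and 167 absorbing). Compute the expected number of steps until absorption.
E[τ | X_0 = 35] = 4620

Let v_k = E[τ | X_0 = k]. Boundary: v_0 = v_167 = 0. Recurrence: v_k = 1 + (v_{k-1} + v_{k+1})/2 for 1 ≤ k ≤ 166. The particular solution to v_k − (v_{k-1} + v_{k+1})/2 = 1 is v_k = −k^2. Adding homogeneous solution A + B k and matching boundaries gives v_k = k (167 − k). Substituting k = 35: v_35 = 35 · 132 = 4620.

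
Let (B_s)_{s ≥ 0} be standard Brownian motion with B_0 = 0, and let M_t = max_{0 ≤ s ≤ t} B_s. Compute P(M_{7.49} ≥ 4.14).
P(M_{7.49} ≥ 4.14) = 2·P(B_{7.49} ≥ 4.14) = 2(1 − Φ(4.14/√7.49)) ≈ 0.1304

By the reflection principle for Brownian motion, P(M_t ≥ a) = 2 · P(B_t ≥ a) for a ≥ 0. Since B_t ~ N(0, t), P(B_t ≥ 4.14) = 1 − Φ(4.14/√t) = 1 − Φ(4.14/√7.49) = 1 − Φ(1.5127). So
  P(M_{7.49} ≥ 4.14) = 2(1 − Φ(1.5127)) ≈ 0.1304.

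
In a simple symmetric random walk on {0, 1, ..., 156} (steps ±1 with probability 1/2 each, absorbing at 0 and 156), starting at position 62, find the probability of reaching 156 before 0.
P(hit 156 before 0) = 62/156 = 31/78

Let u_k = P(hit 156 before 0 | start at k). Then u_0 = 0, u_156 = 1, and u_k = u_{k-1}/2 + u_{k+1}/2 for 1 ≤ k ≤ 155. This harmonic recurrence is solved by u_k = k/156, giving u_62 = 62/156 = 31/78.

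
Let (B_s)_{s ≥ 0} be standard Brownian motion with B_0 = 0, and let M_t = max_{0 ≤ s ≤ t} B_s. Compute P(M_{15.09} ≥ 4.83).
P(M_{15.09} ≥ 4.83) = 2·P(B_{15.09} ≥ 4.83) = 2(1 − Φ(4.83/√15.09)) ≈ 0.2137

By the reflection principle for Brownian motion, P(M_t ≥ a) = 2 · P(B_t ≥ a) for a ≥ 0. Since B_t ~ N(0, t), P(B_t ≥ 4.83) = 1 − Φ(4.83/√t) = 1 − Φ(4.83/√15.09) = 1 − Φ(1.2434). So
  P(M_{15.09} ≥ 4.83) = 2(1 − Φ(1.2434)) ≈ 0.2137.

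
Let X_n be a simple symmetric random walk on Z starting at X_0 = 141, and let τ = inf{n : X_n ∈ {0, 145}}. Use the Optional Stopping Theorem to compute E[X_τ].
E[X_τ] = 141

X_n is a martingale and τ is a bounded-mean stopping time (indeed τ is finite a.s. with bounded expectation since the walk is in a bounded region). By the OST, E[X_τ] = E[X_0] = 141. Equivalently: E[X_τ] = 145 · P(hit 145 first) + 0 · P(hit 0 first) = 145 · (141/145) = 141.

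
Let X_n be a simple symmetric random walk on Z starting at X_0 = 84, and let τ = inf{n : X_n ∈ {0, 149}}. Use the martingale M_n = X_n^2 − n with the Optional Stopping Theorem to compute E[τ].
E[τ] = 5460

M_n = X_n^2 − n is a martingale (since E[X_{n+1}^2 | F_n] = X_n^2 + 1). By OST (τ has finite mean in a bounded region), E[M_τ] = E[M_0] = X_0^2 − 0 = 84^2 = 7056. Also E[M_τ] = E[X_τ^2] − E[τ]. The walk exits at 0 or 149, with P(hit 149 first) = 84/149, so E[X_τ^2] = 149^2 · 84/149 + 0 = 12516. Thus E[τ] = E[X_τ^2] − E[M_τ] = 12516 − 7056 = 5460 = 84(149 − 84) = 5460.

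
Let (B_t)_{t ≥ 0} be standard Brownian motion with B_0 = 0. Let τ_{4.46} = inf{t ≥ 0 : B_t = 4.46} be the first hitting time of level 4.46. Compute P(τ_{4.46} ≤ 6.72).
P(τ_{4.46} ≤ 6.72) = 2(1 − Φ(4.46/√6.72)) = 2(1 − Φ(1.7205)) ≈ 0.0853

By the reflection principle for standard BM, P(τ_b ≤ t) = 2 · P(B_t ≥ b). Since B_t ~ N(0, t), P(B_t ≥ 4.46) = 1 − Φ(4.46/√t) = 1 − Φ(4.46/√6.72) = 1 − Φ(1.7205) ≈ 0.04267. Doubling: P(τ_{4.46} ≤ 6.72) ≈ 2 · 0.04267 = 0.08534 ≈ 0.0853.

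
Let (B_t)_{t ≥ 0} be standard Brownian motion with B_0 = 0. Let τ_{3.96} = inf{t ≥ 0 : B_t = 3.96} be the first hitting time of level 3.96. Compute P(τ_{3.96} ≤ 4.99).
P(τ_{3.96} ≤ 4.99) = 2(1 − Φ(3.96/√4.99)) = 2(1 − Φ(1.7727)) ≈ 0.0763

By the reflection principle for standard BM, P(τ_b ≤ t) = 2 · P(B_t ≥ b). Since B_t ~ N(0, t), P(B_t ≥ 3.96) = 1 − Φ(3.96/√t) = 1 − Φ(3.96/√4.99) = 1 − Φ(1.7727) ≈ 0.03814. Doubling: P(τ_{3.96} ≤ 4.99) ≈ 2 · 0.03814 = 0.07628 ≈ 0.0763.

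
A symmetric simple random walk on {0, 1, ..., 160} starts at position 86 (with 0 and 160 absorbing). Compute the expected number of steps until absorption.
E[τ | X_0 = 86] = 6364

Let v_k = E[τ | X_0 = k]. Boundary: v_0 = v_160 = 0. Recurrence: v_k = 1 + (v_{k-1} + v_{k+1})/2 for 1 ≤ k ≤ 159. The particular solution to v_k − (v_{k-1} + v_{k+1})/2 = 1 is v_k = −k^2. Adding homogeneous solution A + B k and matching boundaries gives v_k = k (160 − k). Substituting k = 86: v_86 = 86 · 74 = 6364.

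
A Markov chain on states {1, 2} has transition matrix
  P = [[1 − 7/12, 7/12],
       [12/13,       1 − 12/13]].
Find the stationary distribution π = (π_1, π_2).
π_1 = 144/235, π_2 = 91/235

Solve πP = π with π_1 + π_2 = 1. From πP = π: π_1 · (1 − 7/12) + π_2 · 12/13 = π_1 ⇒ π_2 · 12/13 = π_1 · 7/12 ⇒ π_2/π_1 = (7/12)/(12/13) = 91/144. Together with π_1 + π_2 = 1:
  π_1 = (12/13)/(7/12 + 12/13) = (12/13)/(235/156) = 144/235,
  π_2 = (7/12)/(7/12 + 12/13) = (7/12)/(235/156) = 91/235.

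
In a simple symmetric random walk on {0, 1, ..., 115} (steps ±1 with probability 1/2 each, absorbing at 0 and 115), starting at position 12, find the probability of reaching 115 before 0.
P(hit 115 before 0) = 12/115

Let u_k = P(hit 115 before 0 | start at k). Then u_0 = 0, u_115 = 1, and u_k = u_{k-1}/2 + u_{k+1}/2 for 1 ≤ k ≤ 114. This harmonic recurrence is solved by u_k = k/115, giving u_12 = 12/115.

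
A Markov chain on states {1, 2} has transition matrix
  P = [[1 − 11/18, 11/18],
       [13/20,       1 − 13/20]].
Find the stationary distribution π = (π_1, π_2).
π_1 = 117/227, π_2 = 110/227

Solve πP = π with π_1 + π_2 = 1. From πP = π: π_1 · (1 − 11/18) + π_2 · 13/20 = π_1 ⇒ π_2 · 13/20 = π_1 · 11/18 ⇒ π_2/π_1 = (11/18)/(13/20) = 110/117. Together with π_1 + π_2 = 1:
  π_1 = (13/20)/(11/18 + 13/20) = (13/20)/(227/180) = 117/227,
  π_2 = (11/18)/(11/18 + 13/20) = (11/18)/(227/180) = 110/227.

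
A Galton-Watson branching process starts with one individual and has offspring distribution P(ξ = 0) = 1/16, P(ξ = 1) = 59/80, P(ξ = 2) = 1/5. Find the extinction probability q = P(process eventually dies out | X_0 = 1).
q = 5/16

The pgf is f(s) = 1/16 + 59/80·s + 1/5·s². The extinction probability q is the smallest fixed point of f in [0, 1]. Setting s = f(s):
  1/5·s² + (59/80 − 1)·s + 1/16 = 0
  1/5·s² − (1/16 + 1/5)·s + 1/16 = 0
which factors as (s − 1)·(1/5·s − 1/16) = 0, giving roots s = 1 and s = (1/16)/(1/5) = 5/16.
Mean offspring μ = 59/80 + 2·1/5 = 91/80 > 1 (supercritical), so q < 1. The extinction probability is the smaller root: q = (1/16)/(1/5) = 5/16.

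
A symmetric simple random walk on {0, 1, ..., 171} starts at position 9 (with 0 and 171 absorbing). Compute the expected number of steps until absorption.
E[τ | X_0 = 9] = 1458

Let v_k = E[τ | X_0 = k]. Boundary: v_0 = v_171 = 0. Recurrence: v_k = 1 + (v_{k-1} + v_{k+1})/2 for 1 ≤ k ≤ 170. The particular solution to v_k − (v_{k-1} + v_{k+1})/2 = 1 is v_k = −k^2. Adding homogeneous solution A + B k and matching boundaries gives v_k = k (171 − k). Substituting k = 9: v_9 = 9 · 162 = 1458.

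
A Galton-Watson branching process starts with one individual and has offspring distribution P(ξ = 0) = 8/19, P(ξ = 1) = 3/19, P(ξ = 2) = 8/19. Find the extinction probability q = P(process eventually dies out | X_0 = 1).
q = 1

Mean offspring μ = 0·8/19 + 1·3/19 + 2·8/19 = 1 ≤ 1. For μ ≤ 1 with offspring not concentrated at 1, the Galton-Watson process goes extinct almost surely, so q = 1.
(Algebraic check: The pgf is f(s) = 8/19 + 3/19·s + 8/19·s². The extinction probability q is the smallest fixed point of f in [0, 1]. Setting s = f(s):
  8/19·s² + (3/19 − 1)·s + 8/19 = 0
  8/19·s² − (8/19 + 8/19)·s + 8/19 = 0
which factors as (s − 1)·(8/19·s − 8/19) = 0, giving roots s = 1 and s = (8/19)/(8/19) = 1. Since 1 ≥ 1, the smallest root in [0, 1] is s = 1.)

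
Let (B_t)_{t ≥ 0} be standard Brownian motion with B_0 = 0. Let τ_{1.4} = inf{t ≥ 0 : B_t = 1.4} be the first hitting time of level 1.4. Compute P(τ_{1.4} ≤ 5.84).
P(τ_{1.4} ≤ 5.84) = 2(1 − Φ(1.4/√5.84)) = 2(1 − Φ(0.5793)) ≈ 0.5624

By the reflection principle for standard BM, P(τ_b ≤ t) = 2 · P(B_t ≥ b). Since B_t ~ N(0, t), P(B_t ≥ 1.4) = 1 − Φ(1.4/√t) = 1 − Φ(1.4/√5.84) = 1 − Φ(0.5793) ≈ 0.28119. Doubling: P(τ_{1.4} ≤ 5.84) ≈ 2 · 0.28119 = 0.56238 ≈ 0.5624.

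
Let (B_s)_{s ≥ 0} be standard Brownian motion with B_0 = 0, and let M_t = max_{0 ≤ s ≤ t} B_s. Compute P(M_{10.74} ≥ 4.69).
P(M_{10.74} ≥ 4.69) = 2·P(B_{10.74} ≥ 4.69) = 2(1 − Φ(4.69/√10.74)) ≈ 0.1524

By the reflection principle for Brownian motion, P(M_t ≥ a) = 2 · P(B_t ≥ a) for a ≥ 0. Since B_t ~ N(0, t), P(B_t ≥ 4.69) = 1 − Φ(4.69/√t) = 1 − Φ(4.69/√10.74) = 1 − Φ(1.4311). So
  P(M_{10.74} ≥ 4.69) = 2(1 − Φ(1.4311)) ≈ 0.1524.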